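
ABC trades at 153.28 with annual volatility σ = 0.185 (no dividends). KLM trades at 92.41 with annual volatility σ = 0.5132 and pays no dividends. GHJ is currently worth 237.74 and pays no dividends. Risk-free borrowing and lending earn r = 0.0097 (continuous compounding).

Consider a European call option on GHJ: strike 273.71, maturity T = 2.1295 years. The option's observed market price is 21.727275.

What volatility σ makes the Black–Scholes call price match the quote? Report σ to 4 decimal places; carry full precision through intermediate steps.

sigma = 0.2380

At σ = 0.2380 the Black–Scholes value reproduces the quote:
σ√T = 0.238·√2.1295 = 0.347309
d₁ = (ln(S/K) + (r+σ²/2)T) / (σ√T) = (ln(237.74/273.71) + (0.0097+0.238²/2)·2.1295) / 0.347309 = (-0.140892 + 0.080968) / 0.347309 = -0.172537
d₂ = d₁ − σ√T = -0.172537 − 0.347309 = -0.519846
e^{−rT} = 0.979556
N(d₁) = 0.431508,  N(d₂) = 0.301585
V = S·N(d₁) − K·e^{−rT}·N(d₂) = 102.586625 − 80.859350 = 21.727275 (the quoted price), and the Black–Scholes price is strictly increasing in σ, so σ is unique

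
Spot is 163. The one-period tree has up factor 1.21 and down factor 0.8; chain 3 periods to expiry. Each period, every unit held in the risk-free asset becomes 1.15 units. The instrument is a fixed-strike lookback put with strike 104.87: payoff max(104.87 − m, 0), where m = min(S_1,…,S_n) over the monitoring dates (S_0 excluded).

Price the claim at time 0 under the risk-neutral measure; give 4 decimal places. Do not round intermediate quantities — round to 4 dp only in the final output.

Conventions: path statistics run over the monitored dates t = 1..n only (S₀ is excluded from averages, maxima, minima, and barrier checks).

Under the martingale measure an up-move has probability p* = 0.8537; value the claim as the probability-weighted average of per-path payoffs, discounted 3 periods at R = 1.15.
Enumerate all 2^3 = 8 price paths (U = up ×1.21, D = down ×0.8); each path with k up-moves has probability p*^k·(1−p*)^(3−k).
DDD: m=83.4560, payoff=21.4140, prob=0.003134
UDD: m=126.2272, payoff=0.0000, prob=0.018282
DUD: m=126.2272, payoff=0.0000, prob=0.018282
UUD: m=190.9186, payoff=0.0000, prob=0.106644
DDU: m=104.3200, payoff=0.5500, prob=0.018282
UDU: m=157.7840, payoff=0.0000, prob=0.106644
DUU: m=130.4000, payoff=0.0000, prob=0.106644
UUU: m=197.2300, payoff=0.0000, prob=0.622089
Price = Σ prob·payoff / R^3 = 0.077167 / 1.520875 = 0.0507

price = 0.0507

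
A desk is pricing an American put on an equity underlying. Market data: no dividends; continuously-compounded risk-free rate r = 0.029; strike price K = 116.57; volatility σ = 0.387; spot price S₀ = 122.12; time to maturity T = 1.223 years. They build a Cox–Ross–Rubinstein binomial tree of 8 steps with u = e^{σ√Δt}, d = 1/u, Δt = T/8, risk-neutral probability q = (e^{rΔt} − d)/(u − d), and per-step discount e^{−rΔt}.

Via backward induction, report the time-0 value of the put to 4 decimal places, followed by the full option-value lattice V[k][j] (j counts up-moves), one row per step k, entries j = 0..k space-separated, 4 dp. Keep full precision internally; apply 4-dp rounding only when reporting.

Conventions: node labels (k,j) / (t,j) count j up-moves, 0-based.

price = 15.7314
tree:
15.7314
22.0981 8.8938
30.0962 13.5300 3.8907
39.5485 20.0073 6.5503 1.0093
49.9005 28.5608 10.8105 1.9379 0.0000
59.2624 39.0092 17.3649 3.7209 0.0000 0.0000
67.3096 49.9005 26.8292 7.1444 0.0000 0.0000 0.0000
74.2269 59.2624 39.0092 13.7176 0.0000 0.0000 0.0000 0.0000
80.1728 67.3096 49.9005 26.3387 0.0000 0.0000 0.0000 0.0000 0.0000

Δt=0.15288, u=1.16336, d=0.85958, q=0.47687, disc=e^(-rΔt)=0.99558
k=8 terminal: V=max(K-S,0) → 80.1728 67.3096 49.9005 26.3387 0.0000 0.0000 0.0000 0.0000 0.0000
k=7: j=0 S=42.3431 intr=74.2269 cont=73.7112 V=74.2269[EX]; j=1 S=57.3076 intr=59.2624 cont=58.7467 V=59.2624[EX]; j=2 S=77.5608 intr=39.0092 cont=38.4936 V=39.0092[EX]; j=3 S=104.9716 intr=11.5984 cont=13.7176 V=13.7176[hold]; j=4 S=142.0698 intr=0.0000 cont=0.0000 V=0.0000[hold]; j=5 S=192.2788 intr=0.0000 cont=0.0000 V=0.0000[hold]; j=6 S=260.2322 intr=0.0000 cont=0.0000 V=0.0000[hold]; j=7 S=352.2011 intr=0.0000 cont=0.0000 V=0.0000[hold]
k=6: j=0 S=49.2604 intr=67.3096 cont=66.7940 V=67.3096[EX]; j=1 S=66.6695 intr=49.9005 cont=49.3848 V=49.9005[EX]; j=2 S=90.2313 intr=26.3387 cont=26.8292 V=26.8292[hold]; j=3 S=122.1200 intr=0.0000 cont=7.1444 V=7.1444[hold]; j=4 S=165.2785 intr=0.0000 cont=0.0000 V=0.0000[hold]; j=5 S=223.6898 intr=0.0000 cont=0.0000 V=0.0000[hold]; j=6 S=302.7442 intr=0.0000 cont=0.0000 V=0.0000[hold]
k=5: j=0 S=57.3076 intr=59.2624 cont=58.7467 V=59.2624[EX]; j=1 S=77.5608 intr=39.0092 cont=38.7264 V=39.0092[EX]; j=2 S=104.9716 intr=11.5984 cont=17.3649 V=17.3649[hold]; j=3 S=142.0698 intr=0.0000 cont=3.7209 V=3.7209[hold]; j=4 S=192.2788 intr=0.0000 cont=0.0000 V=0.0000[hold]; j=5 S=260.2322 intr=0.0000 cont=0.0000 V=0.0000[hold]
k=4: j=0 S=66.6695 intr=49.9005 cont=49.3848 V=49.9005[EX]; j=1 S=90.2313 intr=26.3387 cont=28.5608 V=28.5608[hold]; j=2 S=122.1200 intr=0.0000 cont=10.8105 V=10.8105[hold]; j=3 S=165.2785 intr=0.0000 cont=1.9379 V=1.9379[hold]; j=4 S=223.6898 intr=0.0000 cont=0.0000 V=0.0000[hold]
k=3: j=0 S=77.5608 intr=39.0092 cont=39.5485 V=39.5485[hold]; j=1 S=104.9716 intr=11.5984 cont=20.0073 V=20.0073[hold]; j=2 S=142.0698 intr=0.0000 cont=6.5503 V=6.5503[hold]; j=3 S=192.2788 intr=0.0000 cont=1.0093 V=1.0093[hold]
k=2: j=0 S=90.2313 intr=26.3387 cont=30.0962 V=30.0962[hold]; j=1 S=122.1200 intr=0.0000 cont=13.5300 V=13.5300[hold]; j=2 S=165.2785 intr=0.0000 cont=3.8907 V=3.8907[hold]
k=1: j=0 S=104.9716 intr=11.5984 cont=22.0981 V=22.0981[hold]; j=1 S=142.0698 intr=0.0000 cont=8.8938 V=8.8938[hold]
k=0: j=0 S=122.1200 intr=0.0000 cont=15.7314 V=15.7314[hold]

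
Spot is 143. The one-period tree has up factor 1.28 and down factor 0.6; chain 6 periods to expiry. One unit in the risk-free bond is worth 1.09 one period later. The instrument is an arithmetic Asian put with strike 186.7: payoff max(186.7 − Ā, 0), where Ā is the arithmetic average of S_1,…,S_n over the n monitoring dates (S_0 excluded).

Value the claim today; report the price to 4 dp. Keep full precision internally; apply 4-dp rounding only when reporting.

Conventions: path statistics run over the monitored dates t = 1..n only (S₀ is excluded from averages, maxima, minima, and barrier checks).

Set p* = 0.7206 (from d < R < u); the path-dependent value is the discounted p*-expectation over all price paths.
Enumerate all 2^6 = 64 price paths (U = up ×1.28, D = down ×0.6); each path with k up-moves has probability p*^k·(1−p*)^(6−k).
DDDDDD: Ā=34.0820, payoff=152.6180, prob=0.000476
UDDDDD: Ā=72.7084, payoff=113.9916, prob=0.001227
DUDDDD: Ā=56.5017, payoff=130.1983, prob=0.001227
UUDDDD: Ā=120.5370, payoff=66.1630, prob=0.003165
DDUDDD: Ā=46.7777, payoff=139.9223, prob=0.001227
UDUDDD: Ā=99.7924, payoff=86.9076, prob=0.003165
DUUDDD: Ā=83.5858, payoff=103.1142, prob=0.003165
UUUDDD: Ā=178.3163, payoff=8.3837, prob=0.008162
DDDUDD: Ā=40.9433, payoff=145.7567, prob=0.001227
UDDUDD: Ā=87.3457, payoff=99.3543, prob=0.003165
DUDUDD: Ā=71.1390, payoff=115.5610, prob=0.003165
UUDUDD: Ā=151.7633, payoff=34.9367, prob=0.008162
DDUUDD: Ā=61.4150, payoff=125.2850, prob=0.003165
UDUUDD: Ā=131.0188, payoff=55.6812, prob=0.008162
DUUUDD: Ā=114.8121, payoff=71.8879, prob=0.008162
UUUUDD: Ā=244.9325, payoff=0.0000, prob=0.021049
DDDDUD: Ā=37.4427, payoff=149.2573, prob=0.001227
UDDDUD: Ā=79.8777, payoff=106.8223, prob=0.003165
DUDDUD: Ā=63.6710, payoff=123.0290, prob=0.003165
UUDDUD: Ā=135.8315, payoff=50.8685, prob=0.008162
DDUDUD: Ā=53.9470, payoff=132.7530, prob=0.003165
UDUDUD: Ā=115.0870, payoff=71.6130, prob=0.008162
DUUDUD: Ā=98.8803, payoff=87.8197, prob=0.008162
UUUDUD: Ā=210.9446, payoff=0.0000, prob=0.021049
DDDUUD: Ā=48.1126, payoff=138.5874, prob=0.003165
UDDUUD: Ā=102.6402, payoff=84.0598, prob=0.008162
DUDUUD: Ā=86.4336, payoff=100.2664, prob=0.008162
UUDUUD: Ā=184.3916, payoff=2.3084, prob=0.021049
DDUUUD: Ā=76.7096, payoff=109.9904, prob=0.008162
UDUUUD: Ā=163.6471, payoff=23.0529, prob=0.021049
DUUUUD: Ā=147.4404, payoff=39.2596, prob=0.021049
UUUUUD: Ā=314.5396, payoff=0.0000, prob=0.054285
DDDDDU: Ā=35.3423, payoff=151.3577, prob=0.001227
UDDDDU: Ā=75.3969, payoff=111.3031, prob=0.003165
DUDDDU: Ā=59.1902, payoff=127.5098, prob=0.003165
UUDDDU: Ā=126.2724, payoff=60.4276, prob=0.008162
DDUDDU: Ā=49.4662, payoff=137.2338, prob=0.003165
UDUDDU: Ā=105.5279, payoff=81.1721, prob=0.008162
DUUDDU: Ā=89.3212, payoff=97.3788, prob=0.008162
UUUDDU: Ā=190.5519, payoff=0.0000, prob=0.021049
DDDUDU: Ā=43.6318, payoff=143.0682, prob=0.003165
UDDUDU: Ā=93.0812, payoff=93.6188, prob=0.008162
DUDUDU: Ā=76.8745, payoff=109.8255, prob=0.008162
UUDUDU: Ā=163.9989, payoff=22.7011, prob=0.021049
DDUUDU: Ā=67.1505, payoff=119.5495, prob=0.008162
UDUUDU: Ā=143.2544, payoff=43.4456, prob=0.021049
DUUUDU: Ā=127.0477, payoff=59.6523, prob=0.021049
UUUUDU: Ā=271.0351, payoff=0.0000, prob=0.054285
DDDDUU: Ā=40.1312, payoff=146.5688, prob=0.003165
UDDDUU: Ā=85.6131, payoff=101.0869, prob=0.008162
DUDDUU: Ā=69.4065, payoff=117.2935, prob=0.008162
UUDDUU: Ā=148.0671, payoff=38.6329, prob=0.021049
DDUDUU: Ā=59.6825, payoff=127.0175, prob=0.008162
UDUDUU: Ā=127.3226, payoff=59.3774, prob=0.021049
DUUDUU: Ā=111.1159, payoff=75.5841, prob=0.021049
UUUDUU: Ā=237.0473, payoff=0.0000, prob=0.054285
DDDUUU: Ā=53.8481, payoff=132.8519, prob=0.008162
UDDUUU: Ā=114.8759, payoff=71.8241, prob=0.021049
DUDUUU: Ā=98.6692, payoff=88.0308, prob=0.021049
UUDUUU: Ā=210.4943, payoff=0.0000, prob=0.054285
DDUUUU: Ā=88.9452, payoff=97.7548, prob=0.021049
UDUUUU: Ā=189.7498, payoff=0.0000, prob=0.054285
DUUUUU: Ā=173.5431, payoff=13.1569, prob=0.054285
UUUUUU: Ā=370.2253, payoff=0.0000, prob=0.139998
Price = Σ prob·payoff / R^6 = 34.474973 / 1.677100 = 20.5563

price = 20.5563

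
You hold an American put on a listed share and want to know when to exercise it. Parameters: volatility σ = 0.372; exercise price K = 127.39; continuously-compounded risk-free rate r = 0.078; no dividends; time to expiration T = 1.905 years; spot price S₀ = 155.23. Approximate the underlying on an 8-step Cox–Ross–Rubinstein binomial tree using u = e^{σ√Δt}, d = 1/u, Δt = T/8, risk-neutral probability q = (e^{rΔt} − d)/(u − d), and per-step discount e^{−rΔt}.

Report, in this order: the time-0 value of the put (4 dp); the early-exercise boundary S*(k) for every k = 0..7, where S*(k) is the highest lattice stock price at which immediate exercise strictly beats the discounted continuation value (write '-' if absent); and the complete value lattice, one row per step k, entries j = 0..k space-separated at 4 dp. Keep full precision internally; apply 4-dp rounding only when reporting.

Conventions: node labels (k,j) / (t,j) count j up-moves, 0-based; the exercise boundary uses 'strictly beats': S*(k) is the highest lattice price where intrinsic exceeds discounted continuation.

Δt=0.23813  u=1.19905  d=0.83399  q=0.50610  discount=0.98160
step 8 (expiry): payoffs max(K−S,0) = 91.0588 75.1559 52.2921 19.4203 0.0000 0.0000 0.0000 0.0000 0.0000
step 7: (k=7,j=0): S=43.5629, K−S=83.8271, hold=81.4828 ⇒ V=83.8271 exercise | (k=7,j=1): S=62.6312, K−S=64.7588, hold=62.4145 ⇒ V=64.7588 exercise | (k=7,j=2): S=90.0461, K−S=37.3439, hold=34.9996 ⇒ V=37.3439 exercise | (k=7,j=3): S=129.4609, K−S=0.0000, hold=9.4153 ⇒ V=9.4153 continue | (k=7,j=4): S=186.1284, K−S=0.0000, hold=0.0000 ⇒ V=0.0000 continue | (k=7,j=5): S=267.6002, K−S=0.0000, hold=0.0000 ⇒ V=0.0000 continue | (k=7,j=6): S=384.7338, K−S=0.0000, hold=0.0000 ⇒ V=0.0000 continue | (k=7,j=7): S=553.1389, K−S=0.0000, hold=0.0000 ⇒ V=0.0000 continue  boundary S*=90.0461
step 6: (k=6,j=0): S=52.2341, K−S=75.1559, hold=72.8116 ⇒ V=75.1559 exercise | (k=6,j=1): S=75.0979, K−S=52.2921, hold=49.9478 ⇒ V=52.2921 exercise | (k=6,j=2): S=107.9697, K−S=19.4203, hold=22.7822 ⇒ V=22.7822 continue | (k=6,j=3): S=155.2300, K−S=0.0000, hold=4.5646 ⇒ V=4.5646 continue | (k=6,j=4): S=223.1771, K−S=0.0000, hold=0.0000 ⇒ V=0.0000 continue | (k=6,j=5): S=320.8658, K−S=0.0000, hold=0.0000 ⇒ V=0.0000 continue | (k=6,j=6): S=461.3147, K−S=0.0000, hold=0.0000 ⇒ V=0.0000 continue  boundary S*=75.0979
step 5: (k=5,j=0): S=62.6312, K−S=64.7588, hold=62.4145 ⇒ V=64.7588 exercise | (k=5,j=1): S=90.0461, K−S=37.3439, hold=36.6698 ⇒ V=37.3439 exercise | (k=5,j=2): S=129.4609, K−S=0.0000, hold=13.3128 ⇒ V=13.3128 continue | (k=5,j=3): S=186.1284, K−S=0.0000, hold=2.2130 ⇒ V=2.2130 continue | (k=5,j=4): S=267.6002, K−S=0.0000, hold=0.0000 ⇒ V=0.0000 continue | (k=5,j=5): S=384.7338, K−S=0.0000, hold=0.0000 ⇒ V=0.0000 continue  boundary S*=90.0461
step 4: (k=4,j=0): S=75.0979, K−S=52.2921, hold=49.9478 ⇒ V=52.2921 exercise | (k=4,j=1): S=107.9697, K−S=19.4203, hold=24.7184 ⇒ V=24.7184 continue | (k=4,j=2): S=155.2300, K−S=0.0000, hold=7.5536 ⇒ V=7.5536 continue | (k=4,j=3): S=223.1771, K−S=0.0000, hold=1.0729 ⇒ V=1.0729 continue | (k=4,j=4): S=320.8658, K−S=0.0000, hold=0.0000 ⇒ V=0.0000 continue  boundary S*=75.0979
step 3: (k=3,j=0): S=90.0461, K−S=37.3439, hold=37.6316 ⇒ V=37.6316 continue | (k=3,j=1): S=129.4609, K−S=0.0000, hold=15.7364 ⇒ V=15.7364 continue | (k=3,j=2): S=186.1284, K−S=0.0000, hold=4.1951 ⇒ V=4.1951 continue | (k=3,j=3): S=267.6002, K−S=0.0000, hold=0.5202 ⇒ V=0.5202 continue  boundary S*=-
step 2: (k=2,j=0): S=107.9697, K−S=19.4203, hold=26.0619 ⇒ V=26.0619 continue | (k=2,j=1): S=155.2300, K−S=0.0000, hold=9.7133 ⇒ V=9.7133 continue | (k=2,j=2): S=223.1771, K−S=0.0000, hold=2.2922 ⇒ V=2.2922 continue  boundary S*=-
step 1: (k=1,j=0): S=129.4609, K−S=0.0000, hold=17.4606 ⇒ V=17.4606 continue | (k=1,j=1): S=186.1284, K−S=0.0000, hold=5.8479 ⇒ V=5.8479 continue  boundary S*=-
step 0: (k=0,j=0): S=155.2300, K−S=0.0000, hold=11.3703 ⇒ V=11.3703 continue  boundary S*=-

price = 11.3703
boundary = - - - - 75.0979 90.0461 75.0979 90.0461
tree:
11.3703
17.4606 5.8479
26.0619 9.7133 2.2922
37.6316 15.7364 4.1951 0.5202
52.2921 24.7184 7.5536 1.0729 0.0000
64.7588 37.3439 13.3128 2.2130 0.0000 0.0000
75.1559 52.2921 22.7822 4.5646 0.0000 0.0000 0.0000
83.8271 64.7588 37.3439 9.4153 0.0000 0.0000 0.0000 0.0000
91.0588 75.1559 52.2921 19.4203 0.0000 0.0000 0.0000 0.0000 0.0000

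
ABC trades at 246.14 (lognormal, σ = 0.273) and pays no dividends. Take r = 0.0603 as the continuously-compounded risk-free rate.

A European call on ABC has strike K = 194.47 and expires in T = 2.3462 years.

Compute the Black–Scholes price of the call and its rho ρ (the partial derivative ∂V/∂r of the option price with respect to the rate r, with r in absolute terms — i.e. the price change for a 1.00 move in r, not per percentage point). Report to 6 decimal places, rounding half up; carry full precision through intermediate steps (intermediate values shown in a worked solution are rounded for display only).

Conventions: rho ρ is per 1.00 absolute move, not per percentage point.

price = 85.744212
ρ = 299.334904

σ√T = 0.273·√2.3462 = 0.418163
d₁ = (ln(S/K) + (r+σ²/2)T) / (σ√T) = (ln(246.14/194.47) + (0.0603+0.273²/2)·2.3462) / 0.418163 = (0.235623 + 0.228906) / 0.418163 = 1.110880
d₂ = d₁ − σ√T = 1.110880 − 0.418163 = 0.692717
e^{−rT} = 0.868076
N(d₁) = 0.866690,  N(d₂) = 0.755757
Call price V = S·N(d₁) − K·e^{−rT}·N(d₂) = 213.327071 − 127.582859 = 85.744212
ρ = K·T·e^{−rT}·N(d₂) = 299.334904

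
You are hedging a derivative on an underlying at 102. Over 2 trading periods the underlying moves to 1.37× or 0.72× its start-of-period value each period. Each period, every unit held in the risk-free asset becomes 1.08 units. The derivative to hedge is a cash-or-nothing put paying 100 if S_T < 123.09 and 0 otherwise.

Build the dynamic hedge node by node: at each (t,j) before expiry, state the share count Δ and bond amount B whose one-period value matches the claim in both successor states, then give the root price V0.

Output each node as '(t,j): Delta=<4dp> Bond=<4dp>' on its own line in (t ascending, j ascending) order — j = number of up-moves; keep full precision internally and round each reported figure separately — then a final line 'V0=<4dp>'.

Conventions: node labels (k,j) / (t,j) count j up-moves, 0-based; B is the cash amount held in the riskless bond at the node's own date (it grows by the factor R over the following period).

(0,0): Delta=-0.7735 Bond=138.3309
(1,0): Delta=0.0000 Bond=92.5926
(1,1): Delta=-1.1009 Bond=195.1567
V0=59.4354

Risk-neutral probability p* = (R−d)/(u−d) = (1.08−0.72)/(1.37−0.72) = 0.5538.
Payoffs at expiry: V(2,0)=100.0000, V(2,1)=100.0000, V(2,2)=0.0000
Node (1,0) S=73.4400: V=(p*·100.0000+(1−p*)·100.0000)/1.08=92.5926; Δ=(100.0000−100.0000)/(100.6128−52.8768)=0.0000; B=V−Δ·S=92.5926
Node (1,1) S=139.7400: V=(p*·0.0000+(1−p*)·100.0000)/1.08=41.3105; Δ=(0.0000−100.0000)/(191.4438−100.6128)=-1.1009; B=V−Δ·S=195.1567
Node (0,0) S=102.0000: V=(p*·41.3105+(1−p*)·92.5926)/1.08=59.4354; Δ=(41.3105−92.5926)/(139.7400−73.4400)=-0.7735; B=V−Δ·S=138.3309
Verification: the root portfolio costs Δ(0,0)·S0 + B(0,0) = 59.4354, matching V0.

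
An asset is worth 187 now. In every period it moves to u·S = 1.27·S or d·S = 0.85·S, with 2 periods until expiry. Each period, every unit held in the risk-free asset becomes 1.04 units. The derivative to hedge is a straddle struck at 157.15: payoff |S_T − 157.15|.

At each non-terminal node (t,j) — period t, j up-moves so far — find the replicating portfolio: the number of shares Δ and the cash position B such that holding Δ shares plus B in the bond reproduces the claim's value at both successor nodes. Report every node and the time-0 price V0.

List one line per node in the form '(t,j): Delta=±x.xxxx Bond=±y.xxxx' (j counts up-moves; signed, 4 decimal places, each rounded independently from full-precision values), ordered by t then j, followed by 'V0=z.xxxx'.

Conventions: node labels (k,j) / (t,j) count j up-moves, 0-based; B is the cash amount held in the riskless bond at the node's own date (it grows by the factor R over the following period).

Since d<R<u, set p* = (R−d)/(u−d) = 0.4524; price each node as the discounted p*-expectation of its children.
Expiry values: V(2,0)=22.0425, V(2,1)=44.7165, V(2,2)=144.4623
  t=1,j=0: stock 158.9500 → up 201.8665 (V=44.7165), down 135.1075 (V=22.0425). Price 31.0575; hedge Δ=0.3396, bond B=-22.9282.
  t=1,j=1: stock 237.4900 → up 301.6123 (V=144.4623), down 201.8665 (V=44.7165). Price 86.3842; hedge Δ=1.0000, bond B=-151.1058.
  t=0,j=0: stock 187.0000 → up 237.4900 (V=86.3842), down 158.9500 (V=31.0575). Price 53.9291; hedge Δ=0.7044, bond B=-77.8013.
Sanity check at the root: Δ(0,0)·S0 + B(0,0) reproduces V0 = 53.9291.

(0,0): Delta=0.7044 Bond=-77.8013
(1,0): Delta=0.3396 Bond=-22.9282
(1,1): Delta=1.0000 Bond=-151.1058
V0=53.9291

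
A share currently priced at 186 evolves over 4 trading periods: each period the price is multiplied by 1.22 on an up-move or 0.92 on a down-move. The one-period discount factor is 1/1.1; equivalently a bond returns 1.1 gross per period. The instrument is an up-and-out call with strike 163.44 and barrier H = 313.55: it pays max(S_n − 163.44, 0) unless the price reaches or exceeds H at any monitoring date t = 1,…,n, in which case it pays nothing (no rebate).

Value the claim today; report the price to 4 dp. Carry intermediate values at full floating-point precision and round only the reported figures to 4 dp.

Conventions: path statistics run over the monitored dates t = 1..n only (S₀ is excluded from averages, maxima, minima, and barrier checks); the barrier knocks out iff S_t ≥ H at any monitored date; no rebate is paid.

price = 44.1976

With p* = (R−d)/(u−d) = 0.6000, sum probability × payoff across the paths and divide by R^4.
Enumerate all 2^4 = 16 price paths (U = up ×1.22, D = down ×0.92); each path with k up-moves has probability p*^k·(1−p*)^(4−k).
DDDD: M=171.1200, payoff=0.0000, prob=0.025600
UDDD: M=226.9200, payoff=13.2599, prob=0.038400
DUDD: M=208.7664, payoff=13.2599, prob=0.038400
UUDD: M=276.8424, payoff=70.8794, prob=0.057600
DDUD: M=192.0651, payoff=13.2599, prob=0.038400
UDUD: M=254.6950, payoff=70.8794, prob=0.057600
DUUD: M=254.6950, payoff=70.8794, prob=0.057600
UUUD: M=337.7477, payoff=0.0000, prob=0.086400
DDDU: M=176.6999, payoff=13.2599, prob=0.038400
UDDU: M=234.3194, payoff=70.8794, prob=0.057600
DUDU: M=234.3194, payoff=70.8794, prob=0.057600
UUDU: M=310.7279, payoff=147.2879, prob=0.086400
DDUU: M=234.3194, payoff=70.8794, prob=0.057600
UDUU: M=310.7279, payoff=147.2879, prob=0.086400
DUUU: M=310.7279, payoff=147.2879, prob=0.086400
UUUU: M=412.0522, payoff=0.0000, prob=0.129600
Price = Σ prob·payoff / R^4 = 64.709667 / 1.464100 = 44.1976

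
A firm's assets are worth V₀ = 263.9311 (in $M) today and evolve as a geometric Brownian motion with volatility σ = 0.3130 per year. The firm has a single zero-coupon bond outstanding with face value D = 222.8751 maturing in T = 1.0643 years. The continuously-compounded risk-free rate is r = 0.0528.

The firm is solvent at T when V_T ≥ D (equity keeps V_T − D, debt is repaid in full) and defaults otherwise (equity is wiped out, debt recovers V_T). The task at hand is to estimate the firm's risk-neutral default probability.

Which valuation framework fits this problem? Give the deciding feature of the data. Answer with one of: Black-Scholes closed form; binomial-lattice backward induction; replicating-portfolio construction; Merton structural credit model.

framework: Merton structural credit model

Key observation: the asked-for credit quantity lives on the firm's capital structure — asset value, asset volatility, debt face 222.8751 — which is the structural model's domain.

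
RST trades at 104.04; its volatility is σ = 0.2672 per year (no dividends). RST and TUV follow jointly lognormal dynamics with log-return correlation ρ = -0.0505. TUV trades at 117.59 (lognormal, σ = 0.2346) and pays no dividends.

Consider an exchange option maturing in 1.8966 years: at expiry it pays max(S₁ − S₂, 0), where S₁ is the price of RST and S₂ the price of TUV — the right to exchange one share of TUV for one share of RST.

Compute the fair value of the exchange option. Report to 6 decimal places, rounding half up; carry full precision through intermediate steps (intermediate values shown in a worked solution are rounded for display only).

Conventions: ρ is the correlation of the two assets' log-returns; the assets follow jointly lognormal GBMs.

σ_eff = √(σ₁² + σ₂² − 2ρσ₁σ₂) = √(0.2672² + 0.2346² − 2·-0.0505·0.2672·0.2346) = 0.364368
d₁ = (ln(S₁/S₂) + (q₂ − q₁ + σ_eff²/2)T) / (σ_eff√T) = (ln(104.04/117.59) + (0.0 − 0.0 + 0.066382)·1.8966) / 0.501797 = 0.006919
d₂ = d₁ − σ_eff√T = 0.006919 − 0.501797 = -0.494879
N(d₁) = 0.502760,  N(d₂) = 0.310343
V = S₁·e^{−q₁T}·N(d₁) − S₂·e^{−q₂T}·N(d₂) = 52.307160 − 36.493216 = 15.813944
Key observation: pricing in TUV-units makes this a unit-strike call on the ratio S₁/S₂ — the risk-free rate cancels and cannot affect the value.

exchange price = 15.813944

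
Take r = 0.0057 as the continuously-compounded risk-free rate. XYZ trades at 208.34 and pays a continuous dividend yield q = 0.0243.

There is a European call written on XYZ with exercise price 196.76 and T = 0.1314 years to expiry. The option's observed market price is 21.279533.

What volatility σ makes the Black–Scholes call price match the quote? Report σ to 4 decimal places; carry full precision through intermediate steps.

sigma = 0.5177

At σ = 0.5177 the Black–Scholes value reproduces the quote:
σ√T = 0.5177·√0.1314 = 0.187662
d₁ = (ln(S/K) + (r−q+σ²/2)T) / (σ√T) = (ln(208.34/196.76) + (0.0057−0.0243+0.5177²/2)·0.1314) / 0.187662 = (0.057187 + 0.015164) / 0.187662 = 0.385540
d₂ = d₁ − σ√T = 0.385540 − 0.187662 = 0.197878
e^{−rT} = 0.999251
e^{−qT} = 0.996812
N(d₁) = 0.650081,  N(d₂) = 0.578430
V = S·e^{−qT}·N(d₁) − K·e^{−rT}·N(d₂) = 135.006156 − 113.726624 = 21.279533 (the observed quote) — the price is monotone increasing in volatility, hence this σ is the only solution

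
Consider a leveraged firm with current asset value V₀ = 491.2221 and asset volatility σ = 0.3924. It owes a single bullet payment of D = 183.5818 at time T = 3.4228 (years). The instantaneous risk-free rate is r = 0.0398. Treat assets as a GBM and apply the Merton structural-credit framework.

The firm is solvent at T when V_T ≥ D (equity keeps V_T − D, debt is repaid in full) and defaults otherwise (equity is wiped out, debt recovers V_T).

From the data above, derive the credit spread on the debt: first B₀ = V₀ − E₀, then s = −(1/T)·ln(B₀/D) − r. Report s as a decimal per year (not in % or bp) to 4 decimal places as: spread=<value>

spread=0.0095

With assets at 491.2221 and a single debt payment of 183.5818 at 3.4228 years:
d₁ = [ln(V₀/D) + (r + σ²/2)T] / (σ√T)
   = [ln(491.2221/183.5818) + (0.0398 + 0.5·0.3924²)·3.4228] / (0.3924·√3.4228)
   = [0.984236 + 0.399745] / 0.725972 = 1.906384
d₂ = d₁ − σ√T = 1.906384 − 0.725972 = 1.180412
N(d₁) = 0.971700,  N(d₂) = 0.881082,  e^(−rT) = 0.872644
E₀ = V₀·N(d₁) − D·e^(−rT)·N(d₂)
   = 491.2221·0.971700 − 183.5818·0.872644·0.881082 = 336.169711
B₀ = V₀ − E₀ = 491.2221 − 336.169711 = 155.052389
spread = −(1/T)·ln(B₀/D) − r = −(1/3.4228)·ln(155.052389/183.5818) − 0.0398 = 0.00954477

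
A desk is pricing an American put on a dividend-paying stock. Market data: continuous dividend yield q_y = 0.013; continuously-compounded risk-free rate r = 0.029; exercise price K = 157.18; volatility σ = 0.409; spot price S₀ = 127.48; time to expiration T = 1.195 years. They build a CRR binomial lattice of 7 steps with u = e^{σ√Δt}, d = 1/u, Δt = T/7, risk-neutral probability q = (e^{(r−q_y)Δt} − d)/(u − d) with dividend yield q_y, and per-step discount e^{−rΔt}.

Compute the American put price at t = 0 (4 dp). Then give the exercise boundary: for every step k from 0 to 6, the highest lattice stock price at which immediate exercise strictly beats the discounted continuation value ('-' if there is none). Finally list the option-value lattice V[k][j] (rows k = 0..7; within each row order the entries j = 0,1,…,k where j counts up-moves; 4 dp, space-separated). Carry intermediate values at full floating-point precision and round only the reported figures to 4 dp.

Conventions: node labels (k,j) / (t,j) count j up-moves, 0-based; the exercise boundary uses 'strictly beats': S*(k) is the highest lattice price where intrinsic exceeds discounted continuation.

price = 40.5774
boundary = - - - 76.7837 90.9201 107.6592 127.4800
tree:
40.5774
52.8286 26.9656
66.4348 37.7938 14.8399
80.3963 51.1378 22.8995 5.7588
92.3347 66.2599 34.3474 10.0202 0.9352
102.4170 80.3963 49.5208 17.3192 1.7596 0.0000
110.9316 92.3347 66.2599 29.7000 3.3110 0.0000 0.0000
118.1224 102.4170 80.3963 49.5208 6.2300 0.0000 0.0000 0.0000

Δt=0.17071  u=1.18411  d=0.84452  q=0.46591  discount=0.99506
step 7 (expiry): payoffs max(K−S,0) = 118.1224 102.4170 80.3963 49.5208 6.2300 0.0000 0.0000 0.0000
step 6: (k=6,j=0): S=46.2484, K−S=110.9316, hold=110.2579 ⇒ V=110.9316 exercise | (k=6,j=1): S=64.8453, K−S=92.3347, hold=91.7023 ⇒ V=92.3347 exercise | (k=6,j=2): S=90.9201, K−S=66.2599, hold=65.6852 ⇒ V=66.2599 exercise | (k=6,j=3): S=127.4800, K−S=29.7000, hold=29.2064 ⇒ V=29.7000 exercise | (k=6,j=4): S=178.7409, K−S=0.0000, hold=3.3110 ⇒ V=3.3110 continue | (k=6,j=5): S=250.6143, K−S=0.0000, hold=0.0000 ⇒ V=0.0000 continue | (k=6,j=6): S=351.3887, K−S=0.0000, hold=0.0000 ⇒ V=0.0000 continue  boundary S*=127.4800
step 5: (k=5,j=0): S=54.7630, K−S=102.4170, hold=101.7622 ⇒ V=102.4170 exercise | (k=5,j=1): S=76.7837, K−S=80.3963, hold=79.7903 ⇒ V=80.3963 exercise | (k=5,j=2): S=107.6592, K−S=49.5208, hold=48.9832 ⇒ V=49.5208 exercise | (k=5,j=3): S=150.9500, K−S=6.2300, hold=17.3192 ⇒ V=17.3192 continue | (k=5,j=4): S=211.6484, K−S=0.0000, hold=1.7596 ⇒ V=1.7596 continue | (k=5,j=5): S=296.7542, K−S=0.0000, hold=0.0000 ⇒ V=0.0000 continue  boundary S*=107.6592
step 4: (k=4,j=0): S=64.8453, K−S=92.3347, hold=91.7023 ⇒ V=92.3347 exercise | (k=4,j=1): S=90.9201, K−S=66.2599, hold=65.6852 ⇒ V=66.2599 exercise | (k=4,j=2): S=127.4800, K−S=29.7000, hold=34.3474 ⇒ V=34.3474 continue | (k=4,j=3): S=178.7409, K−S=0.0000, hold=10.0202 ⇒ V=10.0202 continue | (k=4,j=4): S=250.6143, K−S=0.0000, hold=0.9352 ⇒ V=0.9352 continue  boundary S*=90.9201
step 3: (k=3,j=0): S=76.7837, K−S=80.3963, hold=79.7903 ⇒ V=80.3963 exercise | (k=3,j=1): S=107.6592, K−S=49.5208, hold=51.1378 ⇒ V=51.1378 continue | (k=3,j=2): S=150.9500, K−S=6.2300, hold=22.8995 ⇒ V=22.8995 continue | (k=3,j=3): S=211.6484, K−S=0.0000, hold=5.7588 ⇒ V=5.7588 continue  boundary S*=76.7837
step 2: (k=2,j=0): S=90.9201, K−S=66.2599, hold=66.4348 ⇒ V=66.4348 continue | (k=2,j=1): S=127.4800, K−S=29.7000, hold=37.7938 ⇒ V=37.7938 continue | (k=2,j=2): S=178.7409, K−S=0.0000, hold=14.8399 ⇒ V=14.8399 continue  boundary S*=-
step 1: (k=1,j=0): S=107.6592, K−S=49.5208, hold=52.8286 ⇒ V=52.8286 continue | (k=1,j=1): S=150.9500, K−S=6.2300, hold=26.9656 ⇒ V=26.9656 continue  boundary S*=-
step 0: (k=0,j=0): S=127.4800, K−S=29.7000, hold=40.5774 ⇒ V=40.5774 continue  boundary S*=-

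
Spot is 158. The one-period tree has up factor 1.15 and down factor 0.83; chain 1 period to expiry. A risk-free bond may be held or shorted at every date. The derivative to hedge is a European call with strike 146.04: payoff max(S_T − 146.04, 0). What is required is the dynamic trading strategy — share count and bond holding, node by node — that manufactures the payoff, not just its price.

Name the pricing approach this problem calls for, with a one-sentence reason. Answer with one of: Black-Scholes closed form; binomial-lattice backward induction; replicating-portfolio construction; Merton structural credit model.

framework: replicating-portfolio construction

Key observation: the task asks for the hedge itself — share and bond holdings at every node of the 1-period tree on spot 158 with factors 1.15/0.83 — which is exactly what the replicating-portfolio construction produces.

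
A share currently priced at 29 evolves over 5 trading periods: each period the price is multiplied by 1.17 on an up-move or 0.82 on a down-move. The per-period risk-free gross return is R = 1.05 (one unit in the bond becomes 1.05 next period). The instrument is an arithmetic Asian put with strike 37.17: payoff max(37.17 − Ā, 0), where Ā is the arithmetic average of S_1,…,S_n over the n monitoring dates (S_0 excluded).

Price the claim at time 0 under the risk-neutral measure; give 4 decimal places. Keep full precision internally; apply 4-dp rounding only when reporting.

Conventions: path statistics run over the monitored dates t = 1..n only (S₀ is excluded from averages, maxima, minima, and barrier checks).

With p* = (R−d)/(u−d) = 0.6571, sum probability × payoff across the paths and divide by R^5.
Enumerate all 2^5 = 32 price paths (U = up ×1.17, D = down ×0.82); each path with k up-moves has probability p*^k·(1−p*)^(5−k).
DDDDD: Ā=16.6265, payoff=20.5435, prob=0.004738
UDDDD: Ā=23.7231, payoff=13.4469, prob=0.009081
DUDDD: Ā=21.6931, payoff=15.4769, prob=0.009081
UUDDD: Ā=30.9524, payoff=6.2176, prob=0.017404
DDUDD: Ā=20.0285, payoff=17.1415, prob=0.009081
UDUDD: Ā=28.5773, payoff=8.5927, prob=0.017404
DUUDD: Ā=26.5473, payoff=10.6227, prob=0.017404
UUUDD: Ā=37.8784, payoff=0.0000, prob=0.033358
DDDUD: Ā=18.6635, payoff=18.5065, prob=0.009081
UDDUD: Ā=26.6297, payoff=10.5403, prob=0.017404
DUDUD: Ā=24.5997, payoff=12.5703, prob=0.017404
UUDUD: Ā=35.0995, payoff=2.0705, prob=0.033358
DDUUD: Ā=22.9351, payoff=14.2349, prob=0.017404
UDUUD: Ā=32.7244, payoff=4.4456, prob=0.033358
DUUUD: Ā=30.6944, payoff=6.4756, prob=0.033358
UUUUD: Ā=43.7957, payoff=0.0000, prob=0.063937
DDDDU: Ā=17.5443, payoff=19.6257, prob=0.009081
UDDDU: Ā=25.0327, payoff=12.1373, prob=0.017404
DUDDU: Ā=23.0027, payoff=14.1673, prob=0.017404
UUDDU: Ā=32.8209, payoff=4.3491, prob=0.033358
DDUDU: Ā=21.3381, payoff=15.8319, prob=0.017404
UDUDU: Ā=30.4458, payoff=6.7242, prob=0.033358
DUUDU: Ā=28.4158, payoff=8.7542, prob=0.033358
UUUDU: Ā=40.5445, payoff=0.0000, prob=0.063937
DDDUU: Ā=19.9731, payoff=17.1969, prob=0.017404
UDDUU: Ā=28.4982, payoff=8.6718, prob=0.033358
DUDUU: Ā=26.4682, payoff=10.7018, prob=0.033358
UUDUU: Ā=37.7656, payoff=0.0000, prob=0.063937
DDUUU: Ā=24.8036, payoff=12.3664, prob=0.033358
UDUUU: Ā=35.3905, payoff=1.7795, prob=0.063937
DUUUU: Ā=33.3605, payoff=3.8095, prob=0.063937
UUUUU: Ā=47.5997, payoff=0.0000, prob=0.122546
Price = Σ prob·payoff / R^5 = 5.498119 / 1.276282 = 4.3079

price = 4.3079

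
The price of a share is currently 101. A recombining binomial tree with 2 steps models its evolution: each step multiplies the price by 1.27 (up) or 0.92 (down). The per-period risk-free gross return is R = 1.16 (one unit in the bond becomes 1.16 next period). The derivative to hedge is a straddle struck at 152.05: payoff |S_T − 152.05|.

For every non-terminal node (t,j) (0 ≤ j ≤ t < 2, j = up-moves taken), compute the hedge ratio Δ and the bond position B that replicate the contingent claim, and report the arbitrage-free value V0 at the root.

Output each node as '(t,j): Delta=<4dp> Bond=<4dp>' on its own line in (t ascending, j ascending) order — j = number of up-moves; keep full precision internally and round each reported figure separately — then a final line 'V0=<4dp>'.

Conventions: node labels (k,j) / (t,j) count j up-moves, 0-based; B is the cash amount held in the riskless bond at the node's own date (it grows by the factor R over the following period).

Risk-neutral probability p* = (R−d)/(u−d) = (1.16−0.92)/(1.27−0.92) = 0.6857.
Payoffs at expiry: V(2,0)=66.5636, V(2,1)=34.0416, V(2,2)=10.8529
  t=1,j=0: stock 92.9200 → up 118.0084 (V=34.0416), down 85.4864 (V=66.5636). Price 38.1576; hedge Δ=-1.0000, bond B=131.0776.
  t=1,j=1: stock 128.2700 → up 162.9029 (V=10.8529), down 118.0084 (V=34.0416). Price 15.6386; hedge Δ=-0.5165, bond B=81.8920.
  t=0,j=0: stock 101.0000 → up 128.2700 (V=15.6386), down 92.9200 (V=38.1576). Price 19.5828; hedge Δ=-0.6370, bond B=83.9227.
Sanity check at the root: Δ(0,0)·S0 + B(0,0) reproduces V0 = 19.5828.

(0,0): Delta=-0.6370 Bond=83.9227
(1,0): Delta=-1.0000 Bond=131.0776
(1,1): Delta=-0.5165 Bond=81.8920
V0=19.5828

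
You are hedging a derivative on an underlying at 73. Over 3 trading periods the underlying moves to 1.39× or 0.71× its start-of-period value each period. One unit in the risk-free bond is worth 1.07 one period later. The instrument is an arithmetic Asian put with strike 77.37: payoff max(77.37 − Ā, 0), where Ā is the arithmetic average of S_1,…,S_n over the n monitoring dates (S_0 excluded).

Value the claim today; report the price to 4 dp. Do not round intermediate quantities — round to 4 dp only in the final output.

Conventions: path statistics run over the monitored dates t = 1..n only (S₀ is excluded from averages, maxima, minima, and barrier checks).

With p* = (R−d)/(u−d) = 0.5294, sum probability × payoff across the paths and divide by R^3.
Enumerate all 2^3 = 8 price paths (U = up ×1.39, D = down ×0.71); each path with k up-moves has probability p*^k·(1−p*)^(3−k).
DDD: Ā=38.2523, payoff=39.1177, prob=0.104213
UDD: Ā=74.8882, payoff=2.4818, prob=0.117240
DUD: Ā=58.3416, payoff=19.0284, prob=0.117240
UUD: Ā=114.2180, payoff=0.0000, prob=0.131895
DDU: Ā=46.5934, payoff=30.7766, prob=0.117240
UDU: Ā=91.2181, payoff=0.0000, prob=0.131895
DUU: Ā=74.6715, payoff=2.6985, prob=0.131895
UUU: Ā=146.1878, payoff=0.0000, prob=0.148382
Price = Σ prob·payoff / R^3 = 10.562606 / 1.225043 = 8.6222

price = 8.6222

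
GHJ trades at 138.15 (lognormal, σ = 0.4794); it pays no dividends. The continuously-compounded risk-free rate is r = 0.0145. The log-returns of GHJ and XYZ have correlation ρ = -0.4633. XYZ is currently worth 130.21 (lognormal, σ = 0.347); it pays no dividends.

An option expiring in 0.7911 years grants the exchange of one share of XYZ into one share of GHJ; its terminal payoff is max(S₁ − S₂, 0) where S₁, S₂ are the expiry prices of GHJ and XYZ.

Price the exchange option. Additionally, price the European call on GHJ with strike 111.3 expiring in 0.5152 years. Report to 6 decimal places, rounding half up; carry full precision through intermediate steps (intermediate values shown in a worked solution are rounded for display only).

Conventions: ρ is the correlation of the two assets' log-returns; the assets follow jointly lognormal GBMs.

σ_eff = √(σ₁² + σ₂² − 2ρσ₁σ₂) = √(0.4794² + 0.347² − 2·-0.4633·0.4794·0.347) = 0.710194
d₁ = (ln(S₁/S₂) + (q₂ − q₁ + σ_eff²/2)T) / (σ_eff√T) = (ln(138.15/130.21) + (0.0 − 0.0 + 0.252187)·0.7911) / 0.631673 = 0.409543
d₂ = d₁ − σ_eff√T = 0.409543 − 0.631673 = -0.222131
N(d₁) = 0.658929,  N(d₂) = 0.412106
V = S₁·e^{−q₁T}·N(d₁) − S₂·e^{−q₂T}·N(d₂) = 91.031071 − 53.660333 = 37.370738
[vanilla: GHJ call K=111.3]
σ√T = 0.4794·√0.5152 = 0.344101
d₁ = (ln(S/K) + (r+σ²/2)T) / (σ√T) = (ln(138.15/111.3) + (0.0145+0.4794²/2)·0.5152) / 0.344101 = (0.216111 + 0.066673) / 0.344101 = 0.821805
d₂ = d₁ − σ√T = 0.821805 − 0.344101 = 0.477704
e^{−rT} = 0.992557
N(d₁) = 0.794406,  N(d₂) = 0.683570
price = S·N(d₁) − K·e^{−rT}·N(d₂) = 109.747198 − 75.515052 = 34.232146

exchange price = 37.370738
price(GHJ call K=111.3) = 34.232146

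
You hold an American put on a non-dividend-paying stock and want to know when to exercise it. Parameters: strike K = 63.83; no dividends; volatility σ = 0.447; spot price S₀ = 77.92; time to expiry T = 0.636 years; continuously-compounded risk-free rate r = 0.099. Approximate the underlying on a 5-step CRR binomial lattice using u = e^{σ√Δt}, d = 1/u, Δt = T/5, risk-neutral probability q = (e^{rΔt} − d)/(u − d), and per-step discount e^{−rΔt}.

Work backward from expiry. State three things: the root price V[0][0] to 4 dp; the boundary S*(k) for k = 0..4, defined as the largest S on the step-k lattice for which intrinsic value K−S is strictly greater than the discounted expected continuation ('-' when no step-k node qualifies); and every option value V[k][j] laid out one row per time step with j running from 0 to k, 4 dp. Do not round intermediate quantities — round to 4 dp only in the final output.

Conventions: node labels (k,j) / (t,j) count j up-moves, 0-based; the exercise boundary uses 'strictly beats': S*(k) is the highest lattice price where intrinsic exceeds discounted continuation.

price = 3.2403
boundary = - - - 48.2991 41.1816
tree:
3.2403
5.6365 0.9244
9.5414 1.8716 0.0000
15.5309 3.7891 0.0000 0.0000
22.6484 7.6712 0.0000 0.0000 0.0000
28.7171 15.5309 0.0000 0.0000 0.0000 0.0000

Δt=0.12720  u=1.17283  d=0.85264  q=0.49981  discount=0.98749
step 5 (expiry): payoffs max(K−S,0) = 28.7171 15.5309 0.0000 0.0000 0.0000 0.0000
step 4: (k=4,j=0): S=41.1816, K−S=22.6484, hold=21.8497 ⇒ V=22.6484 exercise | (k=4,j=1): S=56.6469, K−S=7.1831, hold=7.6712 ⇒ V=7.6712 continue | (k=4,j=2): S=77.9200, K−S=0.0000, hold=0.0000 ⇒ V=0.0000 continue | (k=4,j=3): S=107.1820, K−S=0.0000, hold=0.0000 ⇒ V=0.0000 continue | (k=4,j=4): S=147.4331, K−S=0.0000, hold=0.0000 ⇒ V=0.0000 continue  boundary S*=41.1816
step 3: (k=3,j=0): S=48.2991, K−S=15.5309, hold=14.9730 ⇒ V=15.5309 exercise | (k=3,j=1): S=66.4374, K−S=0.0000, hold=3.7891 ⇒ V=3.7891 continue | (k=3,j=2): S=91.3872, K−S=0.0000, hold=0.0000 ⇒ V=0.0000 continue | (k=3,j=3): S=125.7067, K−S=0.0000, hold=0.0000 ⇒ V=0.0000 continue  boundary S*=48.2991
step 2: (k=2,j=0): S=56.6469, K−S=7.1831, hold=9.5414 ⇒ V=9.5414 continue | (k=2,j=1): S=77.9200, K−S=0.0000, hold=1.8716 ⇒ V=1.8716 continue | (k=2,j=2): S=107.1820, K−S=0.0000, hold=0.0000 ⇒ V=0.0000 continue  boundary S*=-
step 1: (k=1,j=0): S=66.4374, K−S=0.0000, hold=5.6365 ⇒ V=5.6365 continue | (k=1,j=1): S=91.3872, K−S=0.0000, hold=0.9244 ⇒ V=0.9244 continue  boundary S*=-
step 0: (k=0,j=0): S=77.9200, K−S=0.0000, hold=3.2403 ⇒ V=3.2403 continue  boundary S*=-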